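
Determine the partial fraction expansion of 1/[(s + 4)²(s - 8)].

Cover-up at s=8: γ = 1/(8 + 4)² = 1/144. Cover-up at s=-4: β = 1/(-4 - 8) = -1/12. Comparing s² coeff: α = -γ = -1/144
Result: (-1/144)/(s + 4) - (1/12)/(s + 4)² + (1/144)/(s - 8)


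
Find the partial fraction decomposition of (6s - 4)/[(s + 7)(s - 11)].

At s=-7: P = (6·(-7) - 4)/(-7 - 11) = 23/9. At s=11: Q = (6·11 - 4)/(11 + 7) = 31/9
Result: (23/9)/(s + 7) + (31/9)/(s - 11)


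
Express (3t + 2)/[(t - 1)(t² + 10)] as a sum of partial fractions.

At t=1: α = (3·1 + 2)/(1² + 10) = 5/11. β = -α = -5/11, γ = 3 - 1·α = 28/11
Result: (5/11)/(t - 1) - ((5/11)t - 28/11)/(t² + 10)


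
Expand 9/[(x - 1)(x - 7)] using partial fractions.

9/(x - 1)(x - 7) = α/(x - 1) + β/(x - 7). α = 9/(1 - 7) = -3/2, β = 9/(7 - 1) = 3/2
Result: (-3/2)/(x - 1) + (3/2)/(x - 7)


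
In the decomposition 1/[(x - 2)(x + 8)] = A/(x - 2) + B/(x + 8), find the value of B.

Cover-up at x = -8: B = 1/(-8 - 2) = -1/10


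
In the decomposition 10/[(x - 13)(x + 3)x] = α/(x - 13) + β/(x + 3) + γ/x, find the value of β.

Cover-up at x = -3: β = 10/[(-3 - 13)(-3 - 0)] = 10/[(-16)(-3)] = 10/48 = 5/24


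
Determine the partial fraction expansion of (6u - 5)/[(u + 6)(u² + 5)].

At u=-6: A = (6·(-6) - 5)/((-6)² + 5) = -1. B = -A = 1, C = 6 - (-6)·A = 0
Result: -1/(u + 6) + (u)/(u² + 5)


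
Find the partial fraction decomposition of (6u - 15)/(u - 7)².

(6u - 15) = α(u - 7) + β. At u = 7: β = 6·7 - 15 = 27. Coeff of u: α = 6
Result: 6/(u - 7) + 27/(u - 7)²


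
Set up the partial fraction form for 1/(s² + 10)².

Repeated quadratic factor: (Ps + Q)/(s² + 10) + (Rs + S)/(s² + 10)²


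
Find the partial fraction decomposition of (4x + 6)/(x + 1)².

(4x + 6) = A(x + 1) + B. At x = -1: B = 4·(-1) + 6 = 2. Coeff of x: A = 4
Result: 4/(x + 1) + 2/(x + 1)²


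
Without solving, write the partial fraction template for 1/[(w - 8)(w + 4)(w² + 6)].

Two linear + quadratic: P/(w - 8) + Q/(w + 4) + (Rw + S)/(w² + 6)


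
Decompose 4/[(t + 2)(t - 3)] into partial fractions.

4/(t + 2)(t - 3) = P/(t + 2) + Q/(t - 3). P = 4/(-2 - 3) = -4/5, Q = 4/(3 + 2) = 4/5
Result: (-4/5)/(t + 2) + (4/5)/(t - 3)


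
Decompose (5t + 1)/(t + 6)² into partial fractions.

(5t + 1) = P(t + 6) + Q. At t = -6: Q = 5·(-6) + 1 = -29. Coeff of t: P = 5
Result: 5/(t + 6) - 29/(t + 6)²


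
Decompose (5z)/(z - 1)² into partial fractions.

(5z) = α(z - 1) + β. At z = 1: β = 5·1 + 0 = 5. Coeff of z: α = 5
Result: 5/(z - 1) + 5/(z - 1)²


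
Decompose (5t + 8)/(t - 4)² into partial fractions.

(5t + 8) = α(t - 4) + β. At t = 4: β = 5·4 + 8 = 28. Coeff of t: α = 5
Result: 5/(t - 4) + 28/(t - 4)²


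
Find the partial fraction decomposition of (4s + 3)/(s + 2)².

(4s + 3) = P(s + 2) + Q. At s = -2: Q = 4·(-2) + 3 = -5. Coeff of s: P = 4
Result: 4/(s + 2) - 5/(s + 2)²


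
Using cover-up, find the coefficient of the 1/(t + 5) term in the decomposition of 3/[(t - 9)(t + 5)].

Cover (t + 5), set t=-5: 3/((t - 9) at t=-5) = 3/(-14) = -3/14


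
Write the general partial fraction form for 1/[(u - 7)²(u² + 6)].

Repeated linear + quadratic: A/(u - 7) + B/(u - 7)² + (Cu + D)/(u² + 6)


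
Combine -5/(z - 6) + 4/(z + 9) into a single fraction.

Common denominator (z - 6)(z + 9). Numerator: -5(z + 9) + 4(z - 6) = (-5z - 45) + (4z - 24) = -z - 69
Result: (-z - 69)/[(z - 6)(z + 9)]


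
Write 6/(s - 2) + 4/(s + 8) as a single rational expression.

Common denominator (s - 2)(s + 8). Numerator: 6(s + 8) + 4(s - 2) = (6s + 48) + (4s - 8) = 10s + 40
Result: (10s + 40)/[(s - 2)(s + 8)]


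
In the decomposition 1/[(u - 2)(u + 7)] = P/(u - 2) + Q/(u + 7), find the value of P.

Cover-up at u = 2: P = 1/(2 + 7) = 1/9


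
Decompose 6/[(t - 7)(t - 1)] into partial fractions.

6/(t - 7)(t - 1) = α/(t - 7) + β/(t - 1). α = 6/(7 - 1) = 1, β = 6/(1 - 7) = -1
Result: 1/(t - 7) - 1/(t - 1)


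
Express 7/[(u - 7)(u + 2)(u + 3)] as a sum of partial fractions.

Using cover-up method: A = 7/90, B = -7/9, C = 7/10
Result: (7/90)/(u - 7) - (7/9)/(u + 2) + (7/10)/(u + 3)


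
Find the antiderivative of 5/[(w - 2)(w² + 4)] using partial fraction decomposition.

Cover-up at w=2: α = 5/(2²+4) = 5/8. Coeff matching: β = -5/8, γ = -5/4. Decomposition: (5/8)/(w - 2) - ((5/8)w + 5/4)/(w² + 4). Integrate: linear → ln, quadratic → (1/2)ln + arctan: (5/8) ln|(w - 2)| - (5/16) ln(w² + 4) - (5/8) arctan(w/2) + C


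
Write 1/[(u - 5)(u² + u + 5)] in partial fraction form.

Cover-up at u = 5: α = 1/(5² + 1·5 + 5) = 1/35. Then β = -α = -1/35, γ = -α·(1 + 5) = -6/35
Result: (1/35)/(u - 5) - ((1/35)u + 6/35)/(u² + u + 5)


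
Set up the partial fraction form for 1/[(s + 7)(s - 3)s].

Three distinct linear factors: α/(s + 7) + β/(s - 3) + γ/s


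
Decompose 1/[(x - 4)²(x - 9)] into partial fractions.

Cover-up at x=9: C = 1/(9 - 4)² = 1/25. Cover-up at x=4: B = 1/(4 - 9) = -1/5. Comparing x² coeff: A = -C = -1/25
Result: (-1/25)/(x - 4) - (1/5)/(x - 4)² + (1/25)/(x - 9)


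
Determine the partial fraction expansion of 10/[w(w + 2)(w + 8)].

Using cover-up method: A = 5/8, B = -5/6, C = 5/24
Result: (5/8)/w - (5/6)/(w + 2) + (5/24)/(w + 8)


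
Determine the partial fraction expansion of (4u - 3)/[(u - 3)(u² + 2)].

At u=3: α = (4·3 - 3)/(3² + 2) = 9/11. β = -α = -9/11, γ = 4 - 3·α = 17/11
Result: (9/11)/(u - 3) - ((9/11)u - 17/11)/(u² + 2)


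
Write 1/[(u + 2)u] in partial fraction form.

1/(u + 2)u = α/(u + 2) + β/u. α = 1/(-2 - 0) = -1/2, β = 1/(0 + 2) = 1/2
Result: (-1/2)/(u + 2) + (1/2)/u


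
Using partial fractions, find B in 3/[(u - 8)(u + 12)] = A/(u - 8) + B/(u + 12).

Cover-up at u = -12: B = 3/(-12 - 8) = -3/20


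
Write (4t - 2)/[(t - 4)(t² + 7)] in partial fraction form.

At t=4: A = (4·4 - 2)/(4² + 7) = 14/23. B = -A = -14/23, C = 4 - 4·A = 36/23
Result: (14/23)/(t - 4) - ((14/23)t - 36/23)/(t² + 7)


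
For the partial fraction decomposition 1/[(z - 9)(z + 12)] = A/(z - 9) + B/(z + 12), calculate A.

Cover-up at z = 9: A = 1/(9 + 12) = 1/21


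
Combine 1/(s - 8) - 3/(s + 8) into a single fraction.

Common denominator (s - 8)(s + 8). Numerator: 1(s + 8) - 3(s - 8) = (s + 8) - (3s - 24) = -2s + 32
Result: (-2s + 32)/[(s - 8)(s + 8)]


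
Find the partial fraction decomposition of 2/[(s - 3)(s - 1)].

2/(s - 3)(s - 1) = α/(s - 3) + β/(s - 1). α = 2/(3 - 1) = 1, β = 2/(1 - 3) = -1
Result: 1/(s - 3) - 1/(s - 1)


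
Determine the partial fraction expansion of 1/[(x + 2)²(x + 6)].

Cover-up at x=-6: R = 1/(-6 + 2)² = 1/16. Cover-up at x=-2: Q = 1/(-2 + 6) = 1/4. Comparing x² coeff: P = -R = -1/16
Result: (-1/16)/(x + 2) + (1/4)/(x + 2)² + (1/16)/(x + 6)


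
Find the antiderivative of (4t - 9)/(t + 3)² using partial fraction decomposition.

Decompose: α = 4, β = 4·(-3) - 9 = -21, so (4t - 9)/(t + 3)² = 4/(t + 3) - 21/(t + 3)². Integrate: ∫ α/(t + 3) dt = 4 ln|(t + 3)|; ∫ β/(t + 3)² dt = 21/(t + 3). Sum: 4 ln|(t + 3)| + 21/(t + 3) + C


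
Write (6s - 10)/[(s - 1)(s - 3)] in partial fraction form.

At s=1: α = (6·1 - 10)/(1 - 3) = 2. At s=3: β = (6·3 - 10)/(3 - 1) = 4
Result: 2/(s - 1) + 4/(s - 3)


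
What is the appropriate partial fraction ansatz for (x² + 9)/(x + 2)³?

Repeated linear factor (power 3): α/(x + 2) + β/(x + 2)² + γ/(x + 2)³


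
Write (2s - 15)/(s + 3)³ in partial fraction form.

(2s - 15) = α(s + 3)² + β(s + 3) + γ. At s = -3: γ = 2·(-3) - 15 = -21. Coefficients: α = 0, β = 2
Result: 2/(s + 3)² - 21/(s + 3)³


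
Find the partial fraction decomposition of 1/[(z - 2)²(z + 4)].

Cover-up at z=-4: R = 1/(-4 - 2)² = 1/36. Cover-up at z=2: Q = 1/(2 + 4) = 1/6. Comparing z² coeff: P = -R = -1/36
Result: (-1/36)/(z - 2) + (1/6)/(z - 2)² + (1/36)/(z + 4)


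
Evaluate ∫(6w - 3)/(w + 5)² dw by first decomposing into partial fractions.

Decompose: α = 6, β = 6·(-5) - 3 = -33, so (6w - 3)/(w + 5)² = 6/(w + 5) - 33/(w + 5)². Integrate: ∫ α/(w + 5) dw = 6 ln|(w + 5)|; ∫ β/(w + 5)² dw = 33/(w + 5). Sum: 6 ln|(w + 5)| + 33/(w + 5) + C


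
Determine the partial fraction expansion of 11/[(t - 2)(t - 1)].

11/(t - 2)(t - 1) = A/(t - 2) + B/(t - 1). A = 11/(2 - 1) = 11, B = 11/(1 - 2) = -11
Result: 11/(t - 2) - 11/(t - 1)


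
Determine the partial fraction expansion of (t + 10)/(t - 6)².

(t + 10) = α(t - 6) + β. At t = 6: β = 1·6 + 10 = 16. Coeff of t: α = 1
Result: 1/(t - 6) + 16/(t - 6)²


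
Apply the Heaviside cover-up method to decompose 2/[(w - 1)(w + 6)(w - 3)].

Cover (w - 1), w=1: P = 2/[(1 + 6)(1 - 3)] = -1/7. Cover (w + 6), w=-6: Q = 2/[(-6 - 1)(-6 - 3)] = 2/63. Cover (w - 3), w=3: R = 2/[(3 - 1)(3 + 6)] = 1/9.
Result: (-1/7)/(w - 1) + (2/63)/(w + 6) + (1/9)/(w - 3)


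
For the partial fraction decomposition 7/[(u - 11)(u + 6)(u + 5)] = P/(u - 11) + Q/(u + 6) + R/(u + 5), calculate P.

Cover-up at u = 11: P = 7/[(11 + 6)(11 + 5)] = 7/[(17)(16)] = 7/272


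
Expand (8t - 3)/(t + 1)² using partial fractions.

(8t - 3) = P(t + 1) + Q. At t = -1: Q = 8·(-1) - 3 = -11. Coeff of t: P = 8
Result: 8/(t + 1) - 11/(t + 1)²


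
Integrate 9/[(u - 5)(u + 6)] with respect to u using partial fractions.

Decompose: 9/[(u - 5)(u + 6)] = (9/11)/(u - 5) - (9/11)/(u + 6). Integrate each term: (9/11) ln|(u - 5)| - (9/11) ln|(u + 6)| + C


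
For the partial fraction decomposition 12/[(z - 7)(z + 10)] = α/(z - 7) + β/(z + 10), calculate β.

Cover-up at z = -10: β = 12/(-10 - 7) = -12/17


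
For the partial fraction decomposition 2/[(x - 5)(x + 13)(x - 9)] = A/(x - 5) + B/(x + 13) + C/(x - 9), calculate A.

Cover-up at x = 5: A = 2/[(5 + 13)(5 - 9)] = 2/[(18)(-4)] = -2/72 = -1/36


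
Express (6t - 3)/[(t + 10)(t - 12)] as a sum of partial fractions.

At t=-10: α = (6·(-10) - 3)/(-10 - 12) = 63/22. At t=12: β = (6·12 - 3)/(12 + 10) = 69/22
Result: (63/22)/(t + 10) + (69/22)/(t - 12)


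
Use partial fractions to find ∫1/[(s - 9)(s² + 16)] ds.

Cover-up at s=9: P = 1/(9²+16) = 1/97. Coeff matching: Q = -1/97, R = -9/97. Decomposition: (1/97)/(s - 9) - ((1/97)s + 9/97)/(s² + 16). Integrate: linear → ln, quadratic → (1/2)ln + arctan: (1/97) ln|(s - 9)| - (1/194) ln(s² + 16) - (9/388) arctan(s/4) + C


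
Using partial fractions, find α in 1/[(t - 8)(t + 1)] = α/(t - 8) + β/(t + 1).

Cover-up at t = 8: α = 1/(8 + 1) = 1/9


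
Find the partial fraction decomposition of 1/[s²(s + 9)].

Cover-up at s=-9: γ = 1/(-9 - 0)² = 1/81. Cover-up at s=0: β = 1/(0 + 9) = 1/9. Comparing s² coeff: α = -γ = -1/81
Result: (-1/81)/s + (1/9)/s² + (1/81)/(s + 9)


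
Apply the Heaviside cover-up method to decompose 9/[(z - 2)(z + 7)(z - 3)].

Cover (z - 2), z=2: P = 9/[(2 + 7)(2 - 3)] = -1. Cover (z + 7), z=-7: Q = 9/[(-7 - 2)(-7 - 3)] = 1/10. Cover (z - 3), z=3: R = 9/[(3 - 2)(3 + 7)] = 9/10.
Result: -1/(z - 2) + (1/10)/(z + 7) + (9/10)/(z - 3)


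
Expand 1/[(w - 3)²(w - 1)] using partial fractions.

Cover-up at w=1: C = 1/(1 - 3)² = 1/4. Cover-up at w=3: B = 1/(3 - 1) = 1/2. Comparing w² coeff: A = -C = -1/4
Result: (-1/4)/(w - 3) + (1/2)/(w - 3)² + (1/4)/(w - 1)


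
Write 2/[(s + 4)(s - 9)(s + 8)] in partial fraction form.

Using cover-up method: α = -1/26, β = 2/221, γ = 1/34
Result: (-1/26)/(s + 4) + (2/221)/(s - 9) + (1/34)/(s + 8)


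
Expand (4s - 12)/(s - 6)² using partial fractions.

(4s - 12) = α(s - 6) + β. At s = 6: β = 4·6 - 12 = 12. Coeff of s: α = 4
Result: 4/(s - 6) + 12/(s - 6)²


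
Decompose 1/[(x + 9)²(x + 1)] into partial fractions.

Cover-up at x=-1: γ = 1/(-1 + 9)² = 1/64. Cover-up at x=-9: β = 1/(-9 + 1) = -1/8. Comparing x² coeff: α = -γ = -1/64
Result: (-1/64)/(x + 9) - (1/8)/(x + 9)² + (1/64)/(x + 1)


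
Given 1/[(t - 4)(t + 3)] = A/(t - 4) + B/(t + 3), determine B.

Cover-up at t = -3: B = 1/(-3 - 4) = -1/7


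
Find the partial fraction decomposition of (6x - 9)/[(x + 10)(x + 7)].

At x=-10: α = (6·(-10) - 9)/(-10 + 7) = 23. At x=-7: β = (6·(-7) - 9)/(-7 + 10) = -17
Result: 23/(x + 10) - 17/(x + 7)


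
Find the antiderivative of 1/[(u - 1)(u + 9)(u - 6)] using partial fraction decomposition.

Cover-up: P = -1/50, Q = 1/150, R = 1/75. Decomposition: (-1/50)/(u - 1) + (1/150)/(u + 9) + (1/75)/(u - 6). Integrate each term: (-1/50) ln|(u - 1)| + (1/150) ln|(u + 9)| + (1/75) ln|(u - 6)| + C


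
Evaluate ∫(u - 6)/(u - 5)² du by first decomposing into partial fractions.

Decompose: A = 1, B = 1·5 - 6 = -1, so (u - 6)/(u - 5)² = 1/(u - 5) - 1/(u - 5)². Integrate: ∫ A/(u - 5) du = ln|(u - 5)|; ∫ B/(u - 5)² du = 1/(u - 5). Sum: ln|(u - 5)| + 1/(u - 5) + C


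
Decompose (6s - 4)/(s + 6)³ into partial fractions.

(6s - 4) = P(s + 6)² + Q(s + 6) + R. At s = -6: R = 6·(-6) - 4 = -40. Coefficients: P = 0, Q = 6
Result: 6/(s + 6)² - 40/(s + 6)³


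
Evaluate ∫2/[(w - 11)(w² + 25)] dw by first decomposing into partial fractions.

Cover-up at w=11: P = 2/(11²+25) = 1/73. Coeff matching: Q = -1/73, R = -11/73. Decomposition: (1/73)/(w - 11) - ((1/73)w + 11/73)/(w² + 25). Integrate: linear → ln, quadratic → (1/2)ln + arctan: (1/73) ln|(w - 11)| - (1/146) ln(w² + 25) - (11/365) arctan(w/5) + C


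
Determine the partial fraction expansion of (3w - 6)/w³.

(3w - 6) = Aw² + Bw + C. At w = 0: C = 3·0 - 6 = -6. Coefficients: A = 0, B = 3
Result: 3/w² - 6/w³


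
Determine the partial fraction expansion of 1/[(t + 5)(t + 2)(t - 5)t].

Using Heaviside cover-up: (-1/150)/(t + 5) + (1/42)/(t + 2) + (1/350)/(t - 5) - (1/50)/t


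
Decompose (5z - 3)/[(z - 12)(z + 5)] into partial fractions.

At z=12: α = (5·12 - 3)/(12 + 5) = 57/17. At z=-5: β = (5·(-5) - 3)/(-5 - 12) = 28/17
Result: (57/17)/(z - 12) + (28/17)/(z + 5)


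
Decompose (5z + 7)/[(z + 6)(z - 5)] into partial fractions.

At z=-6: P = (5·(-6) + 7)/(-6 - 5) = 23/11. At z=5: Q = (5·5 + 7)/(5 + 6) = 32/11
Result: (23/11)/(z + 6) + (32/11)/(z - 5)


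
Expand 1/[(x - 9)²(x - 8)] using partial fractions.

Cover-up at x=8: γ = 1/(8 - 9)² = 1. Cover-up at x=9: β = 1/(9 - 8) = 1. Comparing x² coeff: α = -γ = -1
Result: -1/(x - 9) + 1/(x - 9)² + 1/(x - 8)


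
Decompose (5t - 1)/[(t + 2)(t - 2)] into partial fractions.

At t=-2: A = (5·(-2) - 1)/(-2 - 2) = 11/4. At t=2: B = (5·2 - 1)/(2 + 2) = 9/4
Result: (11/4)/(t + 2) + (9/4)/(t - 2)


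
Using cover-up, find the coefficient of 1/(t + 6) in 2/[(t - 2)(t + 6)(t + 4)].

Cover (t + 6), set t=-6: 2/[(-6 - 2)(-6 + 4)] = 1/8


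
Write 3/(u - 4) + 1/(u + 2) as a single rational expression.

Common denominator (u - 4)(u + 2). Numerator: 3(u + 2) + 1(u - 4) = (3u + 6) + (u - 4) = 4u + 2
Result: (4u + 2)/[(u - 4)(u + 2)]


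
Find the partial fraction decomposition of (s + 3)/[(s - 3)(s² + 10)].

At s=3: A = (1·3 + 3)/(3² + 10) = 6/19. B = -A = -6/19, C = 1 - 3·A = 1/19
Result: (6/19)/(s - 3) - ((6/19)s - 1/19)/(s² + 10)


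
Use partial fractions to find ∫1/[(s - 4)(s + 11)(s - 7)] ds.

Cover-up: P = -1/45, Q = 1/270, R = 1/54. Decomposition: (-1/45)/(s - 4) + (1/270)/(s + 11) + (1/54)/(s - 7). Integrate each term: (-1/45) ln|(s - 4)| + (1/270) ln|(s + 11)| + (1/54) ln|(s - 7)| + C


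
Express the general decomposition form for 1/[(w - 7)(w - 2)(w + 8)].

Three distinct linear factors: P/(w - 7) + Q/(w - 2) + R/(w + 8)


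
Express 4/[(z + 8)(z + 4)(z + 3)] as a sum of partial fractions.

Using cover-up method: P = 1/5, Q = -1, R = 4/5
Result: (1/5)/(z + 8) - 1/(z + 4) + (4/5)/(z + 3)


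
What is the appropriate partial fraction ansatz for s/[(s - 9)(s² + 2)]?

Linear + irreducible quadratic: P/(s - 9) + (Qs + R)/(s² + 2)


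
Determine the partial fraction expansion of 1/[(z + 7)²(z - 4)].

Cover-up at z=4: R = 1/(4 + 7)² = 1/121. Cover-up at z=-7: Q = 1/(-7 - 4) = -1/11. Comparing z² coeff: P = -R = -1/121
Result: (-1/121)/(z + 7) - (1/11)/(z + 7)² + (1/121)/(z - 4)


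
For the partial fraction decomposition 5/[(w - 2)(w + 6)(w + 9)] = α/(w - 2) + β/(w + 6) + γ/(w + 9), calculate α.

Cover-up at w = 2: α = 5/[(2 + 6)(2 + 9)] = 5/[(8)(11)] = 5/88


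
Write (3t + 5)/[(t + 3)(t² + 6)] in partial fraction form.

At t=-3: A = (3·(-3) + 5)/((-3)² + 6) = -4/15. B = -A = 4/15, C = 3 - (-3)·A = 11/5
Result: (-4/15)/(t + 3) + ((4/15)t + 11/5)/(t² + 6)


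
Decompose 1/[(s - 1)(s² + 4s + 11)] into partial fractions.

Cover-up at s = 1: α = 1/(1² + 4·1 + 11) = 1/16. Then β = -α = -1/16, γ = -α·(4 + 1) = -5/16
Result: (1/16)/(s - 1) - ((1/16)s + 5/16)/(s² + 4s + 11)


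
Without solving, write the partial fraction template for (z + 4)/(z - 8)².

Repeated linear factor: P/(z - 8) + Q/(z - 8)²


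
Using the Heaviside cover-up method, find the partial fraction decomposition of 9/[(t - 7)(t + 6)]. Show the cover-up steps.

Cover (t - 7): set t=7, get P = 9/(7 + 6) = 9/13. Cover (t + 6): set t=-6, get Q = 9/(-6 - 7) = -9/13.
Result: (9/13)/(t - 7) - (9/13)/(t + 6)


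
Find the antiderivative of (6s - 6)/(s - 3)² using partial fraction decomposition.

Decompose: α = 6, β = 6·3 - 6 = 12, so (6s - 6)/(s - 3)² = 6/(s - 3) + 12/(s - 3)². Integrate: ∫ α/(s - 3) ds = 6 ln|(s - 3)|; ∫ β/(s - 3)² ds = -12/(s - 3). Sum: 6 ln|(s - 3)| - 12/(s - 3) + C


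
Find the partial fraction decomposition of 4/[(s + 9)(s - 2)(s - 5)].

Using cover-up method: P = 2/77, Q = -4/33, R = 2/21
Result: (2/77)/(s + 9) - (4/33)/(s - 2) + (2/21)/(s - 5)


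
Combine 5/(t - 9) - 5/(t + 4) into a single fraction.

Common denominator (t - 9)(t + 4). Numerator: 5(t + 4) - 5(t - 9) = (5t + 20) - (5t - 45) = 65
Result: (65)/[(t - 9)(t + 4)]


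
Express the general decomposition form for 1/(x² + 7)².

Repeated quadratic factor: (Ax + B)/(x² + 7) + (Cx + D)/(x² + 7)²


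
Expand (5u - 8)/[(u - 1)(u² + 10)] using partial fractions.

At u=1: α = (5·1 - 8)/(1² + 10) = -3/11. β = -α = 3/11, γ = 5 - 1·α = 58/11
Result: (-3/11)/(u - 1) + ((3/11)u + 58/11)/(u² + 10)


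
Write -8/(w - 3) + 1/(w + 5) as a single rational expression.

Common denominator (w - 3)(w + 5). Numerator: -8(w + 5) + 1(w - 3) = (-8w - 40) + (w - 3) = -7w - 43
Result: (-7w - 43)/[(w - 3)(w + 5)]


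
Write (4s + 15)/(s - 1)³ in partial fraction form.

(4s + 15) = A(s - 1)² + B(s - 1) + C. At s = 1: C = 4·1 + 15 = 19. Coefficients: A = 0, B = 4
Result: 4/(s - 1)² + 19/(s - 1)³


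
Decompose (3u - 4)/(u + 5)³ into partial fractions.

(3u - 4) = P(u + 5)² + Q(u + 5) + R. At u = -5: R = 3·(-5) - 4 = -19. Coefficients: P = 0, Q = 3
Result: 3/(u + 5)² - 19/(u + 5)³


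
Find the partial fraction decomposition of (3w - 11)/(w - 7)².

(3w - 11) = A(w - 7) + B. At w = 7: B = 3·7 - 11 = 10. Coeff of w: A = 3
Result: 3/(w - 7) + 10/(w - 7)²


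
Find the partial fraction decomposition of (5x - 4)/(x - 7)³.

(5x - 4) = α(x - 7)² + β(x - 7) + γ. At x = 7: γ = 5·7 - 4 = 31. Coefficients: α = 0, β = 5
Result: 5/(x - 7)² + 31/(x - 7)³


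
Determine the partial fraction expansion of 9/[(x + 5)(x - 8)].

9/(x + 5)(x - 8) = A/(x + 5) + B/(x - 8). A = 9/(-5 - 8) = -9/13, B = 9/(8 + 5) = 9/13
Result: (-9/13)/(x + 5) + (9/13)/(x - 8)


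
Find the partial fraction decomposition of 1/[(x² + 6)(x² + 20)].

Coefficient matching gives P = R = 0, Q = 1/(20-6) = 1/14, S = -Q = -1/14
Result: (1/14)/(x² + 6) - (1/14)/(x² + 20)


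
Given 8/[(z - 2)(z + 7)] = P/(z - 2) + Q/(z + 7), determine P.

Cover-up at z = 2: P = 8/(2 + 7) = 8/9


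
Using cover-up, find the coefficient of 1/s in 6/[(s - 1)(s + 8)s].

Cover s, set s=0: 6/[(0 - 1)(0 + 8)] = -3/4


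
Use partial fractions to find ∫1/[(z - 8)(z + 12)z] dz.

Cover-up: α = 1/160, β = 1/240, γ = -1/96. Decomposition: (1/160)/(z - 8) + (1/240)/(z + 12) - (1/96)/z. Integrate each term: (1/160) ln|(z - 8)| + (1/240) ln|(z + 12)| - (1/96) ln|z| + C


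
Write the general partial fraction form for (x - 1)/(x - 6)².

Repeated linear factor: P/(x - 6) + Q/(x - 6)²


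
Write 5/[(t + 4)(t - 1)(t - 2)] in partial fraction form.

Using cover-up method: P = 1/6, Q = -1, R = 5/6
Result: (1/6)/(t + 4) - 1/(t - 1) + (5/6)/(t - 2)


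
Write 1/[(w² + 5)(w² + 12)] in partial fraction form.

Coefficient matching gives α = γ = 0, β = 1/(12-5) = 1/7, δ = -β = -1/7
Result: (1/7)/(w² + 5) - (1/7)/(w² + 12)


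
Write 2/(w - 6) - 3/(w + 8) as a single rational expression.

Common denominator (w - 6)(w + 8). Numerator: 2(w + 8) - 3(w - 6) = (2w + 16) - (3w - 18) = -w + 34
Result: (-w + 34)/[(w - 6)(w + 8)]


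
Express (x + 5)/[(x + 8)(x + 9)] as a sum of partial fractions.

At x=-8: P = (1·(-8) + 5)/(-8 + 9) = -3. At x=-9: Q = (1·(-9) + 5)/(-9 + 8) = 4
Result: -3/(x + 8) + 4/(x + 9)


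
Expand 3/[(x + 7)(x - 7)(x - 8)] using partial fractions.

Using cover-up method: A = 1/70, B = -3/14, C = 1/5
Result: (1/70)/(x + 7) - (3/14)/(x - 7) + (1/5)/(x - 8)


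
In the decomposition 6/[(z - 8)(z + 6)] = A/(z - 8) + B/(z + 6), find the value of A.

Cover-up at z = 8: A = 6/(8 + 6) = 6/14 = 3/7


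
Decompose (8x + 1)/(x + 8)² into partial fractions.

(8x + 1) = A(x + 8) + B. At x = -8: B = 8·(-8) + 1 = -63. Coeff of x: A = 8
Result: 8/(x + 8) - 63/(x + 8)²


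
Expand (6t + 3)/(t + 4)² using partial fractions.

(6t + 3) = A(t + 4) + B. At t = -4: B = 6·(-4) + 3 = -21. Coeff of t: A = 6
Result: 6/(t + 4) - 21/(t + 4)²


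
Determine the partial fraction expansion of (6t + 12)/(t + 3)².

(6t + 12) = A(t + 3) + B. At t = -3: B = 6·(-3) + 12 = -6. Coeff of t: A = 6
Result: 6/(t + 3) - 6/(t + 3)²


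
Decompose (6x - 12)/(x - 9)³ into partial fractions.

(6x - 12) = A(x - 9)² + B(x - 9) + C. At x = 9: C = 6·9 - 12 = 42. Coefficients: A = 0, B = 6
Result: 6/(x - 9)² + 42/(x - 9)³


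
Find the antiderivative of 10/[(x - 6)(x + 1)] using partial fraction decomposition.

Decompose: 10/[(x - 6)(x + 1)] = (10/7)/(x - 6) - (10/7)/(x + 1). Integrate each term: (10/7) ln|(x - 6)| - (10/7) ln|(x + 1)| + C


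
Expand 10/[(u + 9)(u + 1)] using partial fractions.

10/(u + 9)(u + 1) = α/(u + 9) + β/(u + 1). α = 10/(-9 + 1) = -5/4, β = 10/(-1 + 9) = 5/4
Result: (-5/4)/(u + 9) + (5/4)/(u + 1)


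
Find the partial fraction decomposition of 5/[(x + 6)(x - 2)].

5/(x + 6)(x - 2) = A/(x + 6) + B/(x - 2). A = 5/(-6 - 2) = -5/8, B = 5/(2 + 6) = 5/8
Result: (-5/8)/(x + 6) + (5/8)/(x - 2)


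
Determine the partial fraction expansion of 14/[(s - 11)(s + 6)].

14/(s - 11)(s + 6) = A/(s - 11) + B/(s + 6). A = 14/(11 + 6) = 14/17, B = 14/(-6 - 11) = -14/17
Result: (14/17)/(s - 11) - (14/17)/(s + 6)


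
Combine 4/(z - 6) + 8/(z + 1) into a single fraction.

Common denominator (z - 6)(z + 1). Numerator: 4(z + 1) + 8(z - 6) = (4z + 4) + (8z - 48) = 12z - 44
Result: (12z - 44)/[(z - 6)(z + 1)]


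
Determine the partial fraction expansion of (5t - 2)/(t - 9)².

(5t - 2) = α(t - 9) + β. At t = 9: β = 5·9 - 2 = 43. Coeff of t: α = 5
Result: 5/(t - 9) + 43/(t - 9)²


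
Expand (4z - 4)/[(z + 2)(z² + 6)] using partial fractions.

At z=-2: α = (4·(-2) - 4)/((-2)² + 6) = -6/5. β = -α = 6/5, γ = 4 - (-2)·α = 8/5
Result: (-6/5)/(z + 2) + ((6/5)z + 8/5)/(z² + 6)


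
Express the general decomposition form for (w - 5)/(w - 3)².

Repeated linear factor: A/(w - 3) + B/(w - 3)²


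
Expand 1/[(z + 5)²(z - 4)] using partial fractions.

Cover-up at z=4: C = 1/(4 + 5)² = 1/81. Cover-up at z=-5: B = 1/(-5 - 4) = -1/9. Comparing z² coeff: A = -C = -1/81
Result: (-1/81)/(z + 5) - (1/9)/(z + 5)² + (1/81)/(z - 4)


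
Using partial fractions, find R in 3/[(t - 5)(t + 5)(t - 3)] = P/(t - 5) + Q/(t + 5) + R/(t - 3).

Cover-up at t = 3: R = 3/[(3 - 5)(3 + 5)] = 3/[(-2)(8)] = -3/16


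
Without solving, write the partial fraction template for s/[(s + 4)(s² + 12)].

Linear + irreducible quadratic: P/(s + 4) + (Qs + R)/(s² + 12)


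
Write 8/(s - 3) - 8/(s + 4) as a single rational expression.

Common denominator (s - 3)(s + 4). Numerator: 8(s + 4) - 8(s - 3) = (8s + 32) - (8s - 24) = 56
Result: (56)/[(s - 3)(s + 4)]


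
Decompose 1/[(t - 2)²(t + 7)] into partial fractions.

Cover-up at t=-7: γ = 1/(-7 - 2)² = 1/81. Cover-up at t=2: β = 1/(2 + 7) = 1/9. Comparing t² coeff: α = -γ = -1/81
Result: (-1/81)/(t - 2) + (1/9)/(t - 2)² + (1/81)/(t + 7)


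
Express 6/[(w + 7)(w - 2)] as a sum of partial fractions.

6/(w + 7)(w - 2) = P/(w + 7) + Q/(w - 2). P = 6/(-7 - 2) = -2/3, Q = 6/(2 + 7) = 2/3
Result: (-2/3)/(w + 7) + (2/3)/(w - 2)


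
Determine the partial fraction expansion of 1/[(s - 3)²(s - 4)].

Cover-up at s=4: C = 1/(4 - 3)² = 1. Cover-up at s=3: B = 1/(3 - 4) = -1. Comparing s² coeff: A = -C = -1
Result: -1/(s - 3) - 1/(s - 3)² + 1/(s - 4)


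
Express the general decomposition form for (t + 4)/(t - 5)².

Repeated linear factor: A/(t - 5) + B/(t - 5)²


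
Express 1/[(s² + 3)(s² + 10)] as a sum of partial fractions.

Coefficient matching gives P = R = 0, Q = 1/(10-3) = 1/7, S = -Q = -1/7
Result: (1/7)/(s² + 3) - (1/7)/(s² + 10)


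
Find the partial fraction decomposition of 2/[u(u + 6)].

2/u(u + 6) = A/u + B/(u + 6). A = 2/(0 + 6) = 1/3, B = 2/(-6 - 0) = -1/3
Result: (1/3)/u - (1/3)/(u + 6)


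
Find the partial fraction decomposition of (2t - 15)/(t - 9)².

(2t - 15) = α(t - 9) + β. At t = 9: β = 2·9 - 15 = 3. Coeff of t: α = 2
Result: 2/(t - 9) + 3/(t - 9)²


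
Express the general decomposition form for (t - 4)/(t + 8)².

Repeated linear factor: P/(t + 8) + Q/(t + 8)²


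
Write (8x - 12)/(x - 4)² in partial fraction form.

(8x - 12) = α(x - 4) + β. At x = 4: β = 8·4 - 12 = 20. Coeff of x: α = 8
Result: 8/(x - 4) + 20/(x - 4)²


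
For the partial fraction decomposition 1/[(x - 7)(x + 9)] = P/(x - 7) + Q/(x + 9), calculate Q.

Cover-up at x = -9: Q = 1/(-9 - 7) = -1/16


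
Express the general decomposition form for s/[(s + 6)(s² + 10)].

Linear + irreducible quadratic: A/(s + 6) + (Bs + C)/(s² + 10)


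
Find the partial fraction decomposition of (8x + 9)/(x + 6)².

(8x + 9) = P(x + 6) + Q. At x = -6: Q = 8·(-6) + 9 = -39. Coeff of x: P = 8
Result: 8/(x + 6) - 39/(x + 6)²


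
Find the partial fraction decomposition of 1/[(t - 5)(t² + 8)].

Cover-up at t = 5: α = 1/(5² + 8) = 1/33. Then β = -α = -1/33, γ = -α·(0 + 5) = -5/33
Result: (1/33)/(t - 5) - ((1/33)t + 5/33)/(t² + 8)


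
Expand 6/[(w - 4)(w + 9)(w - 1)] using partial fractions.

Using cover-up method: P = 2/13, Q = 3/65, R = -1/5
Result: (2/13)/(w - 4) + (3/65)/(w + 9) - (1/5)/(w - 1)


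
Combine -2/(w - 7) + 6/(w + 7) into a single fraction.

Common denominator (w - 7)(w + 7). Numerator: -2(w + 7) + 6(w - 7) = (-2w - 14) + (6w - 42) = 4w - 56
Result: (4w - 56)/[(w - 7)(w + 7)]


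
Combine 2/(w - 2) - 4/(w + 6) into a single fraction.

Common denominator (w - 2)(w + 6). Numerator: 2(w + 6) - 4(w - 2) = (2w + 12) - (4w - 8) = -2w + 20
Result: (-2w + 20)/[(w - 2)(w + 6)]


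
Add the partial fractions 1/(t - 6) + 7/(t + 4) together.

Common denominator (t - 6)(t + 4). Numerator: 1(t + 4) + 7(t - 6) = (t + 4) + (7t - 42) = 8t - 38
Result: (8t - 38)/[(t - 6)(t + 4)]


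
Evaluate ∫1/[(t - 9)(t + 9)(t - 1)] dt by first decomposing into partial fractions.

Cover-up: P = 1/144, Q = 1/180, R = -1/80. Decomposition: (1/144)/(t - 9) + (1/180)/(t + 9) - (1/80)/(t - 1). Integrate each term: (1/144) ln|(t - 9)| + (1/180) ln|(t + 9)| - (1/80) ln|(t - 1)| + C


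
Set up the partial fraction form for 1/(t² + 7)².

Repeated quadratic factor: (αt + β)/(t² + 7) + (γt + δ)/(t² + 7)²


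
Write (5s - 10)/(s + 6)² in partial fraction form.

(5s - 10) = α(s + 6) + β. At s = -6: β = 5·(-6) - 10 = -40. Coeff of s: α = 5
Result: 5/(s + 6) - 40/(s + 6)²


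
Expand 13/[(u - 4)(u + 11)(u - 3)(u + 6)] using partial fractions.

Using Heaviside cover-up: (13/150)/(u - 4) - (13/1050)/(u + 11) - (13/126)/(u - 3) + (13/450)/(u + 6)


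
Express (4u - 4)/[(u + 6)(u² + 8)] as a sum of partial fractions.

At u=-6: α = (4·(-6) - 4)/((-6)² + 8) = -7/11. β = -α = 7/11, γ = 4 - (-6)·α = 2/11
Result: (-7/11)/(u + 6) + ((7/11)u + 2/11)/(u² + 8)


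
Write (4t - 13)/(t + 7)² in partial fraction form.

(4t - 13) = α(t + 7) + β. At t = -7: β = 4·(-7) - 13 = -41. Coeff of t: α = 4
Result: 4/(t + 7) - 41/(t + 7)²


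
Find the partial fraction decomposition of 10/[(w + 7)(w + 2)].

10/(w + 7)(w + 2) = α/(w + 7) + β/(w + 2). α = 10/(-7 + 2) = -2, β = 10/(-2 + 7) = 2
Result: -2/(w + 7) + 2/(w + 2)


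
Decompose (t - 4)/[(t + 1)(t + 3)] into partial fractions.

At t=-1: α = (1·(-1) - 4)/(-1 + 3) = -5/2. At t=-3: β = (1·(-3) - 4)/(-3 + 1) = 7/2
Result: (-5/2)/(t + 1) + (7/2)/(t + 3)


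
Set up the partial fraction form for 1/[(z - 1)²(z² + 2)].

Repeated linear + quadratic: α/(z - 1) + β/(z - 1)² + (γz + δ)/(z² + 2)


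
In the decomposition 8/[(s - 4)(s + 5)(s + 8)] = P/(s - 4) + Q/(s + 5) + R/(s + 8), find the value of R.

Cover-up at s = -8: R = 8/[(-8 - 4)(-8 + 5)] = 8/[(-12)(-3)] = 8/36 = 2/9


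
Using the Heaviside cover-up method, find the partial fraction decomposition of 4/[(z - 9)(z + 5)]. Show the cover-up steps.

Cover (z - 9): set z=9, get α = 4/(9 + 5) = 2/7. Cover (z + 5): set z=-5, get β = 4/(-5 - 9) = -2/7.
Result: (2/7)/(z - 9) - (2/7)/(z + 5)


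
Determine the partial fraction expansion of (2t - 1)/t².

(2t - 1) = Pt + Q. At t = 0: Q = 2·0 - 1 = -1. Coeff of t: P = 2
Result: 2/t - 1/t²


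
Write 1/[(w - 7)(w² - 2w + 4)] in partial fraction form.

Cover-up at w = 7: A = 1/(7² - 2·7 + 4) = 1/39. Then B = -A = -1/39, C = -A·(-2 + 7) = -5/39
Result: (1/39)/(w - 7) - ((1/39)w + 5/39)/(w² - 2w + 4)


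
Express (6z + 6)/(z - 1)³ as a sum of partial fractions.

(6z + 6) = P(z - 1)² + Q(z - 1) + R. At z = 1: R = 6·1 + 6 = 12. Coefficients: P = 0, Q = 6
Result: 6/(z - 1)² + 12/(z - 1)³


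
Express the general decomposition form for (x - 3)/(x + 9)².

Repeated linear factor: α/(x + 9) + β/(x + 9)²


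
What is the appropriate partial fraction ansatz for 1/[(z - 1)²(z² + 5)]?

Repeated linear + quadratic: A/(z - 1) + B/(z - 1)² + (Cz + D)/(z² + 5)


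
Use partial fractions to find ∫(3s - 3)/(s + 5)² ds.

Decompose: P = 3, Q = 3·(-5) - 3 = -18, so (3s - 3)/(s + 5)² = 3/(s + 5) - 18/(s + 5)². Integrate: ∫ P/(s + 5) ds = 3 ln|(s + 5)|; ∫ Q/(s + 5)² ds = 18/(s + 5). Sum: 3 ln|(s + 5)| + 18/(s + 5) + C


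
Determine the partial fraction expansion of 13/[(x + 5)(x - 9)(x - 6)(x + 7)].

Using Heaviside cover-up: (13/308)/(x + 5) + (13/672)/(x - 9) - (1/33)/(x - 6) - (1/32)/(x + 7)


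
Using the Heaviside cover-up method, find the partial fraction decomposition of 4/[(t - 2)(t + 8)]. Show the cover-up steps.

Cover (t - 2): set t=2, get α = 4/(2 + 8) = 2/5. Cover (t + 8): set t=-8, get β = 4/(-8 - 2) = -2/5.
Result: (2/5)/(t - 2) - (2/5)/(t + 8)


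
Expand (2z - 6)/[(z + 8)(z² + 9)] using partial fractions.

At z=-8: A = (2·(-8) - 6)/((-8)² + 9) = -22/73. B = -A = 22/73, C = 2 - (-8)·A = -30/73
Result: (-22/73)/(z + 8) + ((22/73)z - 30/73)/(z² + 9)


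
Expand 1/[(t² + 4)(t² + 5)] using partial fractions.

Coefficient matching gives A = C = 0, B = 1/(5-4) = 1, D = -B = -1
Result: 1/(t² + 4) - 1/(t² + 5)


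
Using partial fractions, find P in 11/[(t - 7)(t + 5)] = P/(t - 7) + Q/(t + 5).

Cover-up at t = 7: P = 11/(7 + 5) = 11/12


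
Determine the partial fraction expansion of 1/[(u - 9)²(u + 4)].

Cover-up at u=-4: R = 1/(-4 - 9)² = 1/169. Cover-up at u=9: Q = 1/(9 + 4) = 1/13. Comparing u² coeff: P = -R = -1/169
Result: (-1/169)/(u - 9) + (1/13)/(u - 9)² + (1/169)/(u + 4)


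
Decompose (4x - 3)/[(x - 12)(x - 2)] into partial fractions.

At x=12: P = (4·12 - 3)/(12 - 2) = 9/2. At x=2: Q = (4·2 - 3)/(2 - 12) = -1/2
Result: (9/2)/(x - 12) - (1/2)/(x - 2)


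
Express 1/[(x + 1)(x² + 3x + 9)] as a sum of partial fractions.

Cover-up at x = -1: α = 1/((-1)² + 3·(-1) + 9) = 1/7. Then β = -α = -1/7, γ = -α·(3 - 1) = -2/7
Result: (1/7)/(x + 1) - ((1/7)x + 2/7)/(x² + 3x + 9)


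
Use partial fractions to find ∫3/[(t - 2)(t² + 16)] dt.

Cover-up at t=2: α = 3/(2²+16) = 3/20. Coeff matching: β = -3/20, γ = -3/10. Decomposition: (3/20)/(t - 2) - ((3/20)t + 3/10)/(t² + 16). Integrate: linear → ln, quadratic → (1/2)ln + arctan: (3/20) ln|(t - 2)| - (3/40) ln(t² + 16) - (3/40) arctan(t/4) + C


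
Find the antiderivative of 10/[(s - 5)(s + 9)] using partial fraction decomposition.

Decompose: 10/[(s - 5)(s + 9)] = (5/7)/(s - 5) - (5/7)/(s + 9). Integrate each term: (5/7) ln|(s - 5)| - (5/7) ln|(s + 9)| + C


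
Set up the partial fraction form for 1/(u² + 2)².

Repeated quadratic factor: (Pu + Q)/(u² + 2) + (Ru + S)/(u² + 2)²


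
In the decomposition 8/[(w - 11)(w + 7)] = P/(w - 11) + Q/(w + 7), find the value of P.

Cover-up at w = 11: P = 8/(11 + 7) = 8/18 = 4/9


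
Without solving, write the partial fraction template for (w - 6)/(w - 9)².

Repeated linear factor: P/(w - 9) + Q/(w - 9)²


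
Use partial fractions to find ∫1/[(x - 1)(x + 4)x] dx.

Cover-up: α = 1/5, β = 1/20, γ = -1/4. Decomposition: (1/5)/(x - 1) + (1/20)/(x + 4) - (1/4)/x. Integrate each term: (1/5) ln|(x - 1)| + (1/20) ln|(x + 4)| - (1/4) ln|x| + C


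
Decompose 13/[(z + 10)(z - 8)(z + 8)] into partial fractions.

Using cover-up method: P = 13/36, Q = 13/288, R = -13/32
Result: (13/36)/(z + 10) + (13/288)/(z - 8) - (13/32)/(z + 8)


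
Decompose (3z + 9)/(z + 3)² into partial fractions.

(3z + 9) = P(z + 3) + Q. At z = -3: Q = 3·(-3) + 9 = 0. Coeff of z: P = 3
Result: 3/(z + 3)


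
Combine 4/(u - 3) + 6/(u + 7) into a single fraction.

Common denominator (u - 3)(u + 7). Numerator: 4(u + 7) + 6(u - 3) = (4u + 28) + (6u - 18) = 10u + 10
Result: (10u + 10)/[(u - 3)(u + 7)]


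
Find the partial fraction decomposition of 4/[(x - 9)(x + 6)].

4/(x - 9)(x + 6) = α/(x - 9) + β/(x + 6). α = 4/(9 + 6) = 4/15, β = 4/(-6 - 9) = -4/15
Result: (4/15)/(x - 9) - (4/15)/(x + 6)


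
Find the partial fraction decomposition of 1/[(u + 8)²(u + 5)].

Cover-up at u=-5: R = 1/(-5 + 8)² = 1/9. Cover-up at u=-8: Q = 1/(-8 + 5) = -1/3. Comparing u² coeff: P = -R = -1/9
Result: (-1/9)/(u + 8) - (1/3)/(u + 8)² + (1/9)/(u + 5)


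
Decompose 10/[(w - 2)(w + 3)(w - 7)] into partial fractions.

Using cover-up method: A = -2/5, B = 1/5, C = 1/5
Result: (-2/5)/(w - 2) + (1/5)/(w + 3) + (1/5)/(w - 7)


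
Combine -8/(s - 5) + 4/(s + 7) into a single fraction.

Common denominator (s - 5)(s + 7). Numerator: -8(s + 7) + 4(s - 5) = (-8s - 56) + (4s - 20) = -4s - 76
Result: (-4s - 76)/[(s - 5)(s + 7)]


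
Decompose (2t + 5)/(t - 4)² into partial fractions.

(2t + 5) = α(t - 4) + β. At t = 4: β = 2·4 + 5 = 13. Coeff of t: α = 2
Result: 2/(t - 4) + 13/(t - 4)²


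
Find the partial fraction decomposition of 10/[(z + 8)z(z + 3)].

Using cover-up method: P = 1/4, Q = 5/12, R = -2/3
Result: (1/4)/(z + 8) + (5/12)/z - (2/3)/(z + 3)


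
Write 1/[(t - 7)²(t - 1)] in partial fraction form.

Cover-up at t=1: C = 1/(1 - 7)² = 1/36. Cover-up at t=7: B = 1/(7 - 1) = 1/6. Comparing t² coeff: A = -C = -1/36
Result: (-1/36)/(t - 7) + (1/6)/(t - 7)² + (1/36)/(t - 1)


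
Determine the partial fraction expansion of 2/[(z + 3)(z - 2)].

2/(z + 3)(z - 2) = A/(z + 3) + B/(z - 2). A = 2/(-3 - 2) = -2/5, B = 2/(2 + 3) = 2/5
Result: (-2/5)/(z + 3) + (2/5)/(z - 2)


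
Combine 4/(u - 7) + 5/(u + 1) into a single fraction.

Common denominator (u - 7)(u + 1). Numerator: 4(u + 1) + 5(u - 7) = (4u + 4) + (5u - 35) = 9u - 31
Result: (9u - 31)/[(u - 7)(u + 1)]


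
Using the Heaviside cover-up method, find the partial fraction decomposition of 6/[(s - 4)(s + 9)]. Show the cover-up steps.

Cover (s - 4): set s=4, get A = 6/(4 + 9) = 6/13. Cover (s + 9): set s=-9, get B = 6/(-9 - 4) = -6/13.
Result: (6/13)/(s - 4) - (6/13)/(s + 9)


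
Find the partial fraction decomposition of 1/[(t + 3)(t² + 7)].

Cover-up at t = -3: A = 1/((-3)² + 7) = 1/16. Then B = -A = -1/16, C = -A·(0 - 3) = 3/16
Result: (1/16)/(t + 3) - ((1/16)t - 3/16)/(t² + 7)


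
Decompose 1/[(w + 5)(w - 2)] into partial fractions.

1/(w + 5)(w - 2) = A/(w + 5) + B/(w - 2). A = 1/(-5 - 2) = -1/7, B = 1/(2 + 5) = 1/7
Result: (-1/7)/(w + 5) + (1/7)/(w - 2)


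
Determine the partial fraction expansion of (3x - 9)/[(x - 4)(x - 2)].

At x=4: A = (3·4 - 9)/(4 - 2) = 3/2. At x=2: B = (3·2 - 9)/(2 - 4) = 3/2
Result: (3/2)/(x - 4) + (3/2)/(x - 2)


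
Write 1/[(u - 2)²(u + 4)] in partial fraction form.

Cover-up at u=-4: C = 1/(-4 - 2)² = 1/36. Cover-up at u=2: B = 1/(2 + 4) = 1/6. Comparing u² coeff: A = -C = -1/36
Result: (-1/36)/(u - 2) + (1/6)/(u - 2)² + (1/36)/(u + 4)


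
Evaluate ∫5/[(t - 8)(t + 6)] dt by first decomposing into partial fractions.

Decompose: 5/[(t - 8)(t + 6)] = (5/14)/(t - 8) - (5/14)/(t + 6). Integrate each term: (5/14) ln|(t - 8)| - (5/14) ln|(t + 6)| + C


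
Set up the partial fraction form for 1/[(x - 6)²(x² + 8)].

Repeated linear + quadratic: P/(x - 6) + Q/(x - 6)² + (Rx + S)/(x² + 8)


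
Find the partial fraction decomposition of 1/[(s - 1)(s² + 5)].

Cover-up at s = 1: A = 1/(1² + 5) = 1/6. Then B = -A = -1/6, C = -A·(0 + 1) = -1/6
Result: (1/6)/(s - 1) - ((1/6)s + 1/6)/(s² + 5)


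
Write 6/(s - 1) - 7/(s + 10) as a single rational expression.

Common denominator (s - 1)(s + 10). Numerator: 6(s + 10) - 7(s - 1) = (6s + 60) - (7s - 7) = -s + 67
Result: (-s + 67)/[(s - 1)(s + 10)]


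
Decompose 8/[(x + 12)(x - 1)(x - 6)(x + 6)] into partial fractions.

Using Heaviside cover-up: (-2/351)/(x + 12) - (8/455)/(x - 1) + (1/135)/(x - 6) + (1/63)/(x + 6)


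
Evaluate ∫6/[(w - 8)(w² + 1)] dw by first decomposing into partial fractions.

Cover-up at w=8: α = 6/(8²+1) = 6/65. Coeff matching: β = -6/65, γ = -48/65. Decomposition: (6/65)/(w - 8) - ((6/65)w + 48/65)/(w² + 1). Integrate: linear → ln, quadratic → (1/2)ln + arctan: (6/65) ln|(w - 8)| - (3/65) ln(w² + 1) - (48/65) arctan(w) + C


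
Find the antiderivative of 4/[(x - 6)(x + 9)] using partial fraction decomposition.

Decompose: 4/[(x - 6)(x + 9)] = (4/15)/(x - 6) - (4/15)/(x + 9). Integrate each term: (4/15) ln|(x - 6)| - (4/15) ln|(x + 9)| + C


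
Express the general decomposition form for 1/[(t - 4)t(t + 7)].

Three distinct linear factors: P/(t - 4) + Q/t + R/(t + 7)


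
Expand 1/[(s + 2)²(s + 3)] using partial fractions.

Cover-up at s=-3: C = 1/(-3 + 2)² = 1. Cover-up at s=-2: B = 1/(-2 + 3) = 1. Comparing s² coeff: A = -C = -1
Result: -1/(s + 2) + 1/(s + 2)² + 1/(s + 3)


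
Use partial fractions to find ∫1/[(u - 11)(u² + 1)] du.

Cover-up at u=11: P = 1/(11²+1) = 1/122. Coeff matching: Q = -1/122, R = -11/122. Decomposition: (1/122)/(u - 11) - ((1/122)u + 11/122)/(u² + 1). Integrate: linear → ln, quadratic → (1/2)ln + arctan: (1/122) ln|(u - 11)| - (1/244) ln(u² + 1) - (11/122) arctan(u) + C


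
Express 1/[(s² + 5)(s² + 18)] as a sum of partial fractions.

Coefficient matching gives P = R = 0, Q = 1/(18-5) = 1/13, S = -Q = -1/13
Result: (1/13)/(s² + 5) - (1/13)/(s² + 18)
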